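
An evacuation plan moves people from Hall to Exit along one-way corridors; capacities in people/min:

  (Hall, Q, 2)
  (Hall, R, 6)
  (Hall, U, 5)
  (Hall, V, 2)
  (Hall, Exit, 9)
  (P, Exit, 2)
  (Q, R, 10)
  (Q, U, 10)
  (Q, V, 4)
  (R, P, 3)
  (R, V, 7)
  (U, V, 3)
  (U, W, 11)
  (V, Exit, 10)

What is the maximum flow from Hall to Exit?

21

Augment Hall→Exit: bottleneck 9, flow now 9.
Augment Hall→V→Exit: bottleneck 2, flow now 11.
Augment Hall→Q→V→Exit: bottleneck 2, flow now 13.
Augment Hall→R→P→Exit: bottleneck 2, flow now 15.
Augment Hall→R→V→Exit: bottleneck 4, flow now 19.
Augment Hall→U→V→Exit: bottleneck 2, flow now 21.
No augmenting path remains; maximum flow = 21.
In the residual graph, reachable from Hall: {Hall, P, Q, R, U, V, W}.
Min-cut edges: Hall→Exit (9), P→Exit (2), V→Exit (10); capacity 9 + 2 + 10 = 21.
This cut is saturated, so no flow can exceed 21.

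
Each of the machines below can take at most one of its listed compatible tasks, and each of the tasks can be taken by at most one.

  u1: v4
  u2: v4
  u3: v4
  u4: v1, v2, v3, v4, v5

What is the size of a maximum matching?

Unit-capacity flow: source→left, listed edges, right→sink; max matching = max flow.
Augmenting path u1→v4 (+1); matched 1.
Augmenting path u4→v1 (+1); matched 2.
No augmenting path remains; maximum matching = 2.
König certificate: {u4, v4} is a vertex cover of size 2 (every listed pair touches it), so no matching can be larger.

2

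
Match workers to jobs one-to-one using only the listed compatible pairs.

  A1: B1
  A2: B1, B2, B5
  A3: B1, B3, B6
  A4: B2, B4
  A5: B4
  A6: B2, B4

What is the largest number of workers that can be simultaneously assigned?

5

Unit-capacity flow: source→left, listed edges, right→sink; max matching = max flow.
Augmenting path A1→B1 (+1); matched 1.
Augmenting path A2→B2 (+1); matched 2.
Augmenting path A3→B3 (+1); matched 3.
Augmenting path A4→B4 (+1); matched 4.
Augmenting path A6→B2→A2→B5 (+1); matched 5.
No augmenting path remains; maximum matching = 5.
König certificate: {A1, A2, A3, B2, B4} is a vertex cover of size 5 (every listed pair touches it), so no matching can be larger.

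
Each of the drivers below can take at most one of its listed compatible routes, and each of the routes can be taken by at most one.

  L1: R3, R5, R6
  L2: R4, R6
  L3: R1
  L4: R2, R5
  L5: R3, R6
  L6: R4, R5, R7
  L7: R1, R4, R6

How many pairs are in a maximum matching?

Unit-capacity flow: source→left, listed edges, right→sink; max matching = max flow.
Augmenting path L1→R3 (+1); matched 1.
Augmenting path L2→R4 (+1); matched 2.
Augmenting path L3→R1 (+1); matched 3.
Augmenting path L4→R2 (+1); matched 4.
Augmenting path L5→R6 (+1); matched 5.
Augmenting path L6→R5 (+1); matched 6.
Augmenting path L7→R6→L5→R3→L1→R5→L6→R7 (+1); matched 7.
No augmenting path remains; maximum matching = 7.
König certificate: {L1, L2, L3, L4, L5, L6, L7} is a vertex cover of size 7 (every listed pair touches it), so no matching can be larger.

7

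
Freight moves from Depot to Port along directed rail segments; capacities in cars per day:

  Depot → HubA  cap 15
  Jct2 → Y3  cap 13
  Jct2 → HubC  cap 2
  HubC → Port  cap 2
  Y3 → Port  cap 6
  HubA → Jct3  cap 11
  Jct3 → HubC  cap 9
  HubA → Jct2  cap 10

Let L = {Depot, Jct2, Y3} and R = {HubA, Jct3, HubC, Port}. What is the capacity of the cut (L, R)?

Edges leaving {Depot, Jct2, Y3}: Depot→HubA (15), Jct2→HubC (2), Y3→Port (6).
Cut capacity = 15 + 2 + 6 = 23.

23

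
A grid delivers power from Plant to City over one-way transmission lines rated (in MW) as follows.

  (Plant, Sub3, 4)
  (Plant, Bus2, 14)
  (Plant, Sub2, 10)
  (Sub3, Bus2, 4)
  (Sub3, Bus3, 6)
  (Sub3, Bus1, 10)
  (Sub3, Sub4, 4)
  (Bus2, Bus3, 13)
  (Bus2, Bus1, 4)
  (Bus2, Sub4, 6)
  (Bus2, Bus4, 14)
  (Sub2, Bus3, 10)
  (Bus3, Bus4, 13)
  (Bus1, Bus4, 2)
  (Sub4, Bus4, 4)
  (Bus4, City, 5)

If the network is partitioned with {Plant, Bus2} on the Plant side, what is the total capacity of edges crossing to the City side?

Edges leaving {Plant, Bus2}: Plant→Sub3 (4), Plant→Sub2 (10), Bus2→Bus3 (13), Bus2→Bus1 (4), Bus2→Sub4 (6), Bus2→Bus4 (14).
Cut capacity = 4 + 10 + 13 + 4 + 6 + 14 = 51.

51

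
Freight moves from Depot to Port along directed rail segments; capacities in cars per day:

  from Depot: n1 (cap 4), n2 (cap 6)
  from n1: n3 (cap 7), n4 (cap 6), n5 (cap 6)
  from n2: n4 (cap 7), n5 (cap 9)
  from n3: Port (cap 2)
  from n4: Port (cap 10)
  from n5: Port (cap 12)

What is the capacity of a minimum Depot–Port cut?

Augment Depot→n1→n3→Port: bottleneck 2, flow now 2.
Augment Depot→n1→n4→Port: bottleneck 2, flow now 4.
Augment Depot→n2→n4→Port: bottleneck 6, flow now 10.
No augmenting path remains; maximum flow = 10.
By max-flow min-cut, the minimum cut capacity equals the max flow.
In the residual graph, reachable from Depot: {Depot}.
Min-cut edges: Depot→n1 (4), Depot→n2 (6); capacity 4 + 6 = 10.

10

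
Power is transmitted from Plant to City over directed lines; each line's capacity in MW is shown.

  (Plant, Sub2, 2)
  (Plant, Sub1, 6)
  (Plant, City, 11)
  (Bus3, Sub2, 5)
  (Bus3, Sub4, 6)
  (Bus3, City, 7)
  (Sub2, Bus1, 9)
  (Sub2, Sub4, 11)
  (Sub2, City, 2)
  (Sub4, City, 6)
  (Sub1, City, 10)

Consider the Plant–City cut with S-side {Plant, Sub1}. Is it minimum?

Given cut capacity: 2 + 11 + 10 = 23.
Augment Plant→City: bottleneck 11, flow now 11.
Augment Plant→Sub2→City: bottleneck 2, flow now 13.
Augment Plant→Sub1→City: bottleneck 6, flow now 19.
No augmenting path remains; maximum flow = 19.
In the residual graph, reachable from Plant: {Plant}.
Min-cut edges: Plant→Sub2 (2), Plant→Sub1 (6), Plant→City (11); capacity 2 + 6 + 11 = 19.
Cut capacity 23 exceeds the max flow 19, so it is not minimum.

No — its capacity is 23, but the minimum cut has capacity 19.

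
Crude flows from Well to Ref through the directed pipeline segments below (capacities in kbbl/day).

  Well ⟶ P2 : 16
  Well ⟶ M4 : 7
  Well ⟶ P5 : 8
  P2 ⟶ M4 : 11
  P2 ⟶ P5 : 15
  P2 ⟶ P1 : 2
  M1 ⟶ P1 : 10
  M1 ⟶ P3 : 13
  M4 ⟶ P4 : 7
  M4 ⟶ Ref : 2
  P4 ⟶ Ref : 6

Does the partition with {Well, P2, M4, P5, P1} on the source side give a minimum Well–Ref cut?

Given cut capacity: 7 + 2 = 9.
Augment Well→M4→Ref: bottleneck 2, flow now 2.
Augment Well→M4→P4→Ref: bottleneck 5, flow now 7.
Augment Well→P2→M4→P4→Ref: bottleneck 1, flow now 8.
No augmenting path remains; maximum flow = 8.
In the residual graph, reachable from Well: {Well, P2, M4, P4, P5, P1}.
Min-cut edges: M4→Ref (2), P4→Ref (6); capacity 2 + 6 = 8.
Cut capacity 9 exceeds the max flow 8, so it is not minimum.

No — its capacity is 9, but the minimum cut has capacity 8.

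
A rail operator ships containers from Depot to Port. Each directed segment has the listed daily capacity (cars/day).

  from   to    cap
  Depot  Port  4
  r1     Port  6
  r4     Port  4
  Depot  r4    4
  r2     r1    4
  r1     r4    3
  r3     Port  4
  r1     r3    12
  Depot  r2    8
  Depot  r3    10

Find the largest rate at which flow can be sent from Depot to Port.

16

Augment Depot→Port: bottleneck 4, flow now 4.
Augment Depot→r3→Port: bottleneck 4, flow now 8.
Augment Depot→r4→Port: bottleneck 4, flow now 12.
Augment Depot→r2→r1→Port: bottleneck 4, flow now 16.
No augmenting path remains; maximum flow = 16.
In the residual graph, reachable from Depot: {Depot, r2, r3}.
Min-cut edges: Depot→r4 (4), Depot→Port (4), r2→r1 (4), r3→Port (4); capacity 4 + 4 + 4 + 4 = 16.
This cut is saturated, so no flow can exceed 16.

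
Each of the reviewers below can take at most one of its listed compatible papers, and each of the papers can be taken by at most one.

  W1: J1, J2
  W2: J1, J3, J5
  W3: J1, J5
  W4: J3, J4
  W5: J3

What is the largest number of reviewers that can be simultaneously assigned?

Unit-capacity flow: source→left, listed edges, right→sink; max matching = max flow.
Augmenting path W1→J1 (+1); matched 1.
Augmenting path W2→J3 (+1); matched 2.
Augmenting path W3→J5 (+1); matched 3.
Augmenting path W4→J4 (+1); matched 4.
Augmenting path W5→J3→W2→J1→W1→J2 (+1); matched 5.
No augmenting path remains; maximum matching = 5.
König certificate: {W1, W2, W3, W4, W5} is a vertex cover of size 5 (every listed pair touches it), so no matching can be larger.

5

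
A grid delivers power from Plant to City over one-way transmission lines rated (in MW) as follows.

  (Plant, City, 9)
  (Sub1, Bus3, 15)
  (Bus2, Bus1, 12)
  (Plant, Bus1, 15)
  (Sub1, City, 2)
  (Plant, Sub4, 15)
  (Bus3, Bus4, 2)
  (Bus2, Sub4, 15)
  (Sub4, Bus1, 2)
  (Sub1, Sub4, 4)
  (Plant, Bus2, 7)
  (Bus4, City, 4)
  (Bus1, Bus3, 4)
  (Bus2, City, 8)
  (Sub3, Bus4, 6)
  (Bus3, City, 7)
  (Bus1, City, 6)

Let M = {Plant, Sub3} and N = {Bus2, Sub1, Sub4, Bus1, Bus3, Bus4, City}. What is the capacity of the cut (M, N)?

Edges leaving {Plant, Sub3}: Plant→Bus2 (7), Plant→Sub4 (15), Plant→Bus1 (15), Plant→City (9), Sub3→Bus4 (6).
Cut capacity = 7 + 15 + 15 + 9 + 6 = 52.

52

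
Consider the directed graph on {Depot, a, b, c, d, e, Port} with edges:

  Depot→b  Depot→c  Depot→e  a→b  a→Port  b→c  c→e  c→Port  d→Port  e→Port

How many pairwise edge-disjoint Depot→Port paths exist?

Assign every edge capacity 1; by Menger, the answer equals the max flow.
Path Depot→c→Port (+1); total 1.
Path Depot→e→Port (+1); total 2.
No residual Depot→Port path; max flow = 2.
Certifying cut of size 2: {c→Port, e→Port}.

2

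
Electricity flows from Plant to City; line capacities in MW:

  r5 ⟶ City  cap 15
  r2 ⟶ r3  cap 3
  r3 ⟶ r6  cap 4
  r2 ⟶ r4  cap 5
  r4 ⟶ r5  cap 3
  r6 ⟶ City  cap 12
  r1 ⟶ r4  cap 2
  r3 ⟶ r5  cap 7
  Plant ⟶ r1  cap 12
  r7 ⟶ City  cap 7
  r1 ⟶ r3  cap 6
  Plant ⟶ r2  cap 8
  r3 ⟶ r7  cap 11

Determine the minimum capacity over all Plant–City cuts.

12

Augment Plant→r1→r3→r5→City: bottleneck 6, flow now 6.
Augment Plant→r1→r4→r5→City: bottleneck 2, flow now 8.
Augment Plant→r2→r3→r5→City: bottleneck 1, flow now 9.
Augment Plant→r2→r3→r6→City: bottleneck 2, flow now 11.
Augment Plant→r2→r4→r5→City: bottleneck 1, flow now 12.
No augmenting path remains; maximum flow = 12.
By max-flow min-cut, the minimum cut capacity equals the max flow.
In the residual graph, reachable from Plant: {Plant, r1, r2, r4}.
Min-cut edges: r1→r3 (6), r2→r3 (3), r4→r5 (3); capacity 6 + 3 + 3 = 12.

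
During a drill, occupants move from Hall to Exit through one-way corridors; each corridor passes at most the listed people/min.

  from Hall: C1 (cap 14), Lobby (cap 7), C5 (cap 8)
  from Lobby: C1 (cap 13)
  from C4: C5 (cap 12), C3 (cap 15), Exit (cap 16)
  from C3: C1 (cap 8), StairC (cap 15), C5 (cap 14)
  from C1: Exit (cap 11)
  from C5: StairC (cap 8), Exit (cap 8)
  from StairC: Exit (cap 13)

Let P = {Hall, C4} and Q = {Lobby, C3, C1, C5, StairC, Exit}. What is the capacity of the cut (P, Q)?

Edges leaving {Hall, C4}: Hall→Lobby (7), Hall→C1 (14), Hall→C5 (8), C4→C3 (15), C4→C5 (12), C4→Exit (16).
Cut capacity = 7 + 14 + 8 + 15 + 12 + 16 = 72.

72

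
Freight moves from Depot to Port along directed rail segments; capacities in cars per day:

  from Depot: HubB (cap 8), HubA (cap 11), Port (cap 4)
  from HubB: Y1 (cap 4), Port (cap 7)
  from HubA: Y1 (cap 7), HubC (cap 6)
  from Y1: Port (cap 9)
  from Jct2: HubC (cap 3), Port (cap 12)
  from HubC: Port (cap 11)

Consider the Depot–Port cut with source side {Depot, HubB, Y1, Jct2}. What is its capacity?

Edges leaving {Depot, HubB, Y1, Jct2}: Depot→HubA (11), Depot→Port (4), HubB→Port (7), Y1→Port (9), Jct2→HubC (3), Jct2→Port (12).
Cut capacity = 11 + 4 + 7 + 9 + 3 + 12 = 46.

46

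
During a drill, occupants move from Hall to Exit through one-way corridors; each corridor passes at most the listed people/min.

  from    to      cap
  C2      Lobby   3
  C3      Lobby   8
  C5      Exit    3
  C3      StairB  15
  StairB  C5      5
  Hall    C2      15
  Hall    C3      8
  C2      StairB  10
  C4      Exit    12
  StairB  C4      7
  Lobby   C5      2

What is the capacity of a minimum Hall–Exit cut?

Augment Hall→C3→Lobby→C5→Exit: bottleneck 2, flow now 2.
Augment Hall→C3→StairB→C4→Exit: bottleneck 6, flow now 8.
Augment Hall→C2→StairB→C4→Exit: bottleneck 1, flow now 9.
Augment Hall→C2→StairB→C5→Exit: bottleneck 1, flow now 10.
No augmenting path remains; maximum flow = 10.
By max-flow min-cut, the minimum cut capacity equals the max flow.
In the residual graph, reachable from Hall: {Hall, C3, C2, Lobby, StairB, C5}.
Min-cut edges: StairB→C4 (7), C5→Exit (3); capacity 7 + 3 = 10.

10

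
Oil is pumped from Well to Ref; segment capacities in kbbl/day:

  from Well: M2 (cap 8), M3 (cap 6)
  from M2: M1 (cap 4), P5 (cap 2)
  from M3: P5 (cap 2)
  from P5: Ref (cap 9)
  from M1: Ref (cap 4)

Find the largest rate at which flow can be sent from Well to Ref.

Augment Well→M2→P5→Ref: bottleneck 2, flow now 2.
Augment Well→M2→M1→Ref: bottleneck 4, flow now 6.
Augment Well→M3→P5→Ref: bottleneck 2, flow now 8.
No augmenting path remains; maximum flow = 8.
In the residual graph, reachable from Well: {Well, M2, M3}.
Min-cut edges: M2→P5 (2), M2→M1 (4), M3→P5 (2); capacity 2 + 4 + 2 = 8.
This cut is saturated, so no flow can exceed 8.

8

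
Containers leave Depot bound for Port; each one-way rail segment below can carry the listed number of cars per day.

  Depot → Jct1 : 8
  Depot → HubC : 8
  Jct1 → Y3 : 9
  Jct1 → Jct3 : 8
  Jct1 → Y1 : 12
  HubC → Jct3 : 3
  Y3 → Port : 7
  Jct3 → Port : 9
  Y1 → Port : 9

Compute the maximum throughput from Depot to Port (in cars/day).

Augment Depot→Jct1→Y3→Port: bottleneck 7, flow now 7.
Augment Depot→Jct1→Jct3→Port: bottleneck 1, flow now 8.
Augment Depot→HubC→Jct3→Port: bottleneck 3, flow now 11.
No augmenting path remains; maximum flow = 11.
In the residual graph, reachable from Depot: {Depot, HubC}.
Min-cut edges: Depot→Jct1 (8), HubC→Jct3 (3); capacity 8 + 3 = 11.
This cut is saturated, so no flow can exceed 11.

11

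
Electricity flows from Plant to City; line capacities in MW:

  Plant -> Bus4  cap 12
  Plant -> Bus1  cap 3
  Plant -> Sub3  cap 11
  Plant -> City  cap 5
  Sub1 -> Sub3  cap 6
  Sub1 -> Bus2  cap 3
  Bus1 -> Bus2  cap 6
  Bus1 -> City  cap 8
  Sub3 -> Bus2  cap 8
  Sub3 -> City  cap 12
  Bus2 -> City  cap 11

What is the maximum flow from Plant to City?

Augment Plant→City: bottleneck 5, flow now 5.
Augment Plant→Bus1→City: bottleneck 3, flow now 8.
Augment Plant→Sub3→City: bottleneck 11, flow now 19.
No augmenting path remains; maximum flow = 19.
In the residual graph, reachable from Plant: {Plant, Bus4}.
Min-cut edges: Plant→Bus1 (3), Plant→Sub3 (11), Plant→City (5); capacity 3 + 11 + 5 = 19.
This cut is saturated, so no flow can exceed 19.

19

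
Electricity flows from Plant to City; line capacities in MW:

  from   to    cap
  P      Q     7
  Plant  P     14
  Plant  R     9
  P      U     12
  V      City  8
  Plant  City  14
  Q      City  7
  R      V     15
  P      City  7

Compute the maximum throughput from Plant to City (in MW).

36

Augment Plant→City: bottleneck 14, flow now 14.
Augment Plant→P→City: bottleneck 7, flow now 21.
Augment Plant→P→Q→City: bottleneck 7, flow now 28.
Augment Plant→R→V→City: bottleneck 8, flow now 36.
No augmenting path remains; maximum flow = 36.
In the residual graph, reachable from Plant: {Plant, R, V}.
Min-cut edges: Plant→P (14), Plant→City (14), V→City (8); capacity 14 + 14 + 8 = 36.
This cut is saturated, so no flow can exceed 36.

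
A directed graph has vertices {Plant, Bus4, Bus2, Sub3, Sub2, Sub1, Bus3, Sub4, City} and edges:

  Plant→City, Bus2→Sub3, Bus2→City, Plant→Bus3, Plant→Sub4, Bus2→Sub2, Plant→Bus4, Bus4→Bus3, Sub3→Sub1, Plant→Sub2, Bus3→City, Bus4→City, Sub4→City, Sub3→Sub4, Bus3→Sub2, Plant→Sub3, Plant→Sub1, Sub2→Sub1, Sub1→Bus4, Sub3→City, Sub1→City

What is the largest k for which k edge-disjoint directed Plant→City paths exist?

Assign every edge capacity 1; by Menger, the answer equals the max flow.
Path Plant→City (+1); total 1.
Path Plant→Bus4→City (+1); total 2.
Path Plant→Sub3→City (+1); total 3.
Path Plant→Sub1→City (+1); total 4.
Path Plant→Bus3→City (+1); total 5.
Path Plant→Sub4→City (+1); total 6.
No residual Plant→City path; max flow = 6.
Certifying cut of size 6: {Bus3→City, Bus4→City, Plant→City, Plant→Sub3, Plant→Sub4, Sub1→City}.

6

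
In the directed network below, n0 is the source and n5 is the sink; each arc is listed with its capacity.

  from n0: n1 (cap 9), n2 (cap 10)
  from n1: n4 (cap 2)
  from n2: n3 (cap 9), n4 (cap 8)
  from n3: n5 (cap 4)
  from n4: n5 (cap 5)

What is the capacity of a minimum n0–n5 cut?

9

Augment n0→n1→n4→n5: bottleneck 2, flow now 2.
Augment n0→n2→n3→n5: bottleneck 4, flow now 6.
Augment n0→n2→n4→n5: bottleneck 3, flow now 9.
No augmenting path remains; maximum flow = 9.
By max-flow min-cut, the minimum cut capacity equals the max flow.
In the residual graph, reachable from n0: {n0, n1, n2, n3, n4}.
Min-cut edges: n3→n5 (4), n4→n5 (5); capacity 4 + 5 = 9.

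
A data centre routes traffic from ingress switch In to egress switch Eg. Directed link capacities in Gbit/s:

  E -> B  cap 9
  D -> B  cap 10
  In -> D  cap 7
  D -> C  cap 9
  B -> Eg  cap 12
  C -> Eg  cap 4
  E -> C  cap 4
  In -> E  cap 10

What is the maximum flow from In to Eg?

16

Augment In→D→C→Eg: bottleneck 4, flow now 4.
Augment In→D→B→Eg: bottleneck 3, flow now 7.
Augment In→E→B→Eg: bottleneck 9, flow now 16.
No augmenting path remains; maximum flow = 16.
In the residual graph, reachable from In: {In, D, E, C, B}.
Min-cut edges: C→Eg (4), B→Eg (12); capacity 4 + 12 = 16.
This cut is saturated, so no flow can exceed 16.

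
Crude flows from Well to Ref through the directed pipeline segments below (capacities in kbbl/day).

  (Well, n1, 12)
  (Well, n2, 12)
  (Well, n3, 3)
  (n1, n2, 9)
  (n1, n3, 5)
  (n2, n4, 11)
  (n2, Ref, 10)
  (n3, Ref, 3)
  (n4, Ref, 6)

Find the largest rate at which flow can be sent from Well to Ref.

Augment Well→n2→Ref: bottleneck 10, flow now 10.
Augment Well→n3→Ref: bottleneck 3, flow now 13.
Augment Well→n2→n4→Ref: bottleneck 2, flow now 15.
Augment Well→n1→n2→n4→Ref: bottleneck 4, flow now 19.
No augmenting path remains; maximum flow = 19.
In the residual graph, reachable from Well: {Well, n1, n2, n3, n4}.
Min-cut edges: n2→Ref (10), n3→Ref (3), n4→Ref (6); capacity 10 + 3 + 6 = 19.
This cut is saturated, so no flow can exceed 19.

19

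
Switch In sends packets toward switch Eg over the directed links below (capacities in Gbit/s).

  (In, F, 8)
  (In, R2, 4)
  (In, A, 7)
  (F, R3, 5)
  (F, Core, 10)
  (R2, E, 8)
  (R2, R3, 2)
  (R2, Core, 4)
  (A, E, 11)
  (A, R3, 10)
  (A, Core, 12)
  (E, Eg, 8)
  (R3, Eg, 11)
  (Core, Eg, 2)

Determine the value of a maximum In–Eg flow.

18

Augment In→F→R3→Eg: bottleneck 5, flow now 5.
Augment In→F→Core→Eg: bottleneck 2, flow now 7.
Augment In→R2→E→Eg: bottleneck 4, flow now 11.
Augment In→A→E→Eg: bottleneck 4, flow now 15.
Augment In→A→R3→Eg: bottleneck 3, flow now 18.
No augmenting path remains; maximum flow = 18.
In the residual graph, reachable from In: {In, F, Core}.
Min-cut edges: In→R2 (4), In→A (7), F→R3 (5), Core→Eg (2); capacity 4 + 7 + 5 + 2 = 18.
This cut is saturated, so no flow can exceed 18.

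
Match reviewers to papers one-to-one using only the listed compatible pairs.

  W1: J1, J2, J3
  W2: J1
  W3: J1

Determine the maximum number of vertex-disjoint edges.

2

Unit-capacity flow: source→left, listed edges, right→sink; max matching = max flow.
Augmenting path W1→J1 (+1); matched 1.
Augmenting path W2→J1→W1→J2 (+1); matched 2.
No augmenting path remains; maximum matching = 2.
König certificate: {W1, J1} is a vertex cover of size 2 (every listed pair touches it), so no matching can be larger.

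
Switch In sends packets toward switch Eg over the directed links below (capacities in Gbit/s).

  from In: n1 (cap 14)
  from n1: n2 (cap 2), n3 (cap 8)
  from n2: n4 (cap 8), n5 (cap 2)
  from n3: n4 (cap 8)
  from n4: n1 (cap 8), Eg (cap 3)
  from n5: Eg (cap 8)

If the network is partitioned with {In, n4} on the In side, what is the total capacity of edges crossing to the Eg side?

25

Edges leaving {In, n4}: In→n1 (14), n4→n1 (8), n4→Eg (3).
Cut capacity = 14 + 8 + 3 = 25.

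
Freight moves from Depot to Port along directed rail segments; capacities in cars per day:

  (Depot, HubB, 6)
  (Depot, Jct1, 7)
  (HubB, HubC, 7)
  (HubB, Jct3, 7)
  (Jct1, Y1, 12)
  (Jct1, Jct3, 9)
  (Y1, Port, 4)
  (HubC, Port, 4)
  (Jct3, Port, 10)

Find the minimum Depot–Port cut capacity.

Augment Depot→HubB→HubC→Port: bottleneck 4, flow now 4.
Augment Depot→HubB→Jct3→Port: bottleneck 2, flow now 6.
Augment Depot→Jct1→Y1→Port: bottleneck 4, flow now 10.
Augment Depot→Jct1→Jct3→Port: bottleneck 3, flow now 13.
No augmenting path remains; maximum flow = 13.
By max-flow min-cut, the minimum cut capacity equals the max flow.
In the residual graph, reachable from Depot: {Depot}.
Min-cut edges: Depot→HubB (6), Depot→Jct1 (7); capacity 6 + 7 = 13.

13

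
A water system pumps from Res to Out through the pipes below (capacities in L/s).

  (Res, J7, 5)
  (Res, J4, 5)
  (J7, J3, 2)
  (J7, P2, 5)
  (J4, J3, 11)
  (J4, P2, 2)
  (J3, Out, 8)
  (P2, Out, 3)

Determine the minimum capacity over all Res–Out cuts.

Augment Res→J7→J3→Out: bottleneck 2, flow now 2.
Augment Res→J7→P2→Out: bottleneck 3, flow now 5.
Augment Res→J4→J3→Out: bottleneck 5, flow now 10.
No augmenting path remains; maximum flow = 10.
By max-flow min-cut, the minimum cut capacity equals the max flow.
In the residual graph, reachable from Res: {Res}.
Min-cut edges: Res→J7 (5), Res→J4 (5); capacity 5 + 5 = 10.

10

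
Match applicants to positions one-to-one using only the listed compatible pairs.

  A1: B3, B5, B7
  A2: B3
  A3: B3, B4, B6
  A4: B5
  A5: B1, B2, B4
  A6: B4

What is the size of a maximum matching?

Unit-capacity flow: source→left, listed edges, right→sink; max matching = max flow.
Augmenting path A1→B3 (+1); matched 1.
Augmenting path A3→B4 (+1); matched 2.
Augmenting path A4→B5 (+1); matched 3.
Augmenting path A5→B1 (+1); matched 4.
Augmenting path A2→B3→A1→B7 (+1); matched 5.
Augmenting path A6→B4→A3→B6 (+1); matched 6.
No augmenting path remains; maximum matching = 6.
König certificate: {A1, A2, A3, A4, A5, A6} is a vertex cover of size 6 (every listed pair touches it), so no matching can be larger.

6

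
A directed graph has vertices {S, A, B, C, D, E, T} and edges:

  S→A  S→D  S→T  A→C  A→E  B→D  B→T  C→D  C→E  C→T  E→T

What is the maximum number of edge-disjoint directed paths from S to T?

2

Assign every edge capacity 1; by Menger, the answer equals the max flow.
Path S→T (+1); total 1.
Path S→A→C→T (+1); total 2.
No residual S→T path; max flow = 2.
Certifying cut of size 2: {S→A, S→T}.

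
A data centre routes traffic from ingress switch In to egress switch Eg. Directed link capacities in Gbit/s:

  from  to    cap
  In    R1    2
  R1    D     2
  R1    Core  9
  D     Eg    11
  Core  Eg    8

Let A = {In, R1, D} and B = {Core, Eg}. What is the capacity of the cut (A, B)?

20

Edges leaving {In, R1, D}: R1→Core (9), D→Eg (11).
Cut capacity = 9 + 11 = 20.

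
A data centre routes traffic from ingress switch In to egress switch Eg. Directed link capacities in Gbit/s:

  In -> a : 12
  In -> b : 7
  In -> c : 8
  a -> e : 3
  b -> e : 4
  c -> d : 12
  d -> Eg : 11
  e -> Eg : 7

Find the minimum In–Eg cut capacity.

15

Augment In→a→e→Eg: bottleneck 3, flow now 3.
Augment In→b→e→Eg: bottleneck 4, flow now 7.
Augment In→c→d→Eg: bottleneck 8, flow now 15.
No augmenting path remains; maximum flow = 15.
By max-flow min-cut, the minimum cut capacity equals the max flow.
In the residual graph, reachable from In: {In, a, b}.
Min-cut edges: In→c (8), a→e (3), b→e (4); capacity 8 + 3 + 4 = 15.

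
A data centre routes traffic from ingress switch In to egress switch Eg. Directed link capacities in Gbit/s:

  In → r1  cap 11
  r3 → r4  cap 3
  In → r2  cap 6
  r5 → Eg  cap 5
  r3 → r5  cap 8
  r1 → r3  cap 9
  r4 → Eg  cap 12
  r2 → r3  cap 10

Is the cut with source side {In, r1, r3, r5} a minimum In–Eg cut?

No — its capacity is 14, but the minimum cut has capacity 8.

Given cut capacity: 6 + 3 + 5 = 14.
Augment In→r1→r3→r4→Eg: bottleneck 3, flow now 3.
Augment In→r1→r3→r5→Eg: bottleneck 5, flow now 8.
No augmenting path remains; maximum flow = 8.
In the residual graph, reachable from In: {In, r1, r2, r3, r5}.
Min-cut edges: r3→r4 (3), r5→Eg (5); capacity 3 + 5 = 8.
Cut capacity 14 exceeds the max flow 8, so it is not minimum.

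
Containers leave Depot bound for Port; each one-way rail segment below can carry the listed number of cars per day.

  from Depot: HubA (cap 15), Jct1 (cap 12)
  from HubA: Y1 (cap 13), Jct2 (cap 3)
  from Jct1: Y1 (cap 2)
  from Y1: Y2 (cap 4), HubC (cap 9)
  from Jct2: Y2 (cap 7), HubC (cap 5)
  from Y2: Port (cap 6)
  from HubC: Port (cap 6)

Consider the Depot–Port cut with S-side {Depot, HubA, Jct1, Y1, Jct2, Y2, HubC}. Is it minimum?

Yes — it is a minimum cut (capacity 12).

Given cut capacity: 6 + 6 = 12.
Augment Depot→HubA→Y1→Y2→Port: bottleneck 4, flow now 4.
Augment Depot→HubA→Y1→HubC→Port: bottleneck 6, flow now 10.
Augment Depot→HubA→Jct2→Y2→Port: bottleneck 2, flow now 12.
No augmenting path remains; maximum flow = 12.
Cut capacity 12 equals the max flow, so it is a minimum cut.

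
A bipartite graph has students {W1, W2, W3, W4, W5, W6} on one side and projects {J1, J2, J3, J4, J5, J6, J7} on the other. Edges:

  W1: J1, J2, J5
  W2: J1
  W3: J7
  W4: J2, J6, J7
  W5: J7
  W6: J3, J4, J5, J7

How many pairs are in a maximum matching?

5

Unit-capacity flow: source→left, listed edges, right→sink; max matching = max flow.
Augmenting path W1→J1 (+1); matched 1.
Augmenting path W3→J7 (+1); matched 2.
Augmenting path W4→J2 (+1); matched 3.
Augmenting path W6→J3 (+1); matched 4.
Augmenting path W2→J1→W1→J5 (+1); matched 5.
No augmenting path remains; maximum matching = 5.
König certificate: {W1, W2, W4, W6, J7} is a vertex cover of size 5 (every listed pair touches it), so no matching can be larger.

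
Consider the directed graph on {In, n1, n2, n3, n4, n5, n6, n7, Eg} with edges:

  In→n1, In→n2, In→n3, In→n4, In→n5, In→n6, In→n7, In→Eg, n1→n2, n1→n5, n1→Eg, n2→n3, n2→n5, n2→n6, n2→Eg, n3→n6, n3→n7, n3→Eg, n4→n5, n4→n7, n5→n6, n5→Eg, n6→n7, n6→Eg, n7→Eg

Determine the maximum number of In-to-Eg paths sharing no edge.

Assign every edge capacity 1; by Menger, the answer equals the max flow.
Path In→Eg (+1); total 1.
Path In→n1→Eg (+1); total 2.
Path In→n2→Eg (+1); total 3.
Path In→n3→Eg (+1); total 4.
Path In→n5→Eg (+1); total 5.
Path In→n6→Eg (+1); total 6.
Path In→n7→Eg (+1); total 7.
No residual In→Eg path; max flow = 7.
Certifying cut of size 7: {In→Eg, In→n1, In→n2, In→n3, n5→Eg, n6→Eg, n7→Eg}.

7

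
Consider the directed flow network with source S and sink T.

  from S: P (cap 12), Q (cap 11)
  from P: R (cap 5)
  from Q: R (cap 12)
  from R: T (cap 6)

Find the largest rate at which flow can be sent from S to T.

Augment S→P→R→T: bottleneck 5, flow now 5.
Augment S→Q→R→T: bottleneck 1, flow now 6.
No augmenting path remains; maximum flow = 6.
In the residual graph, reachable from S: {S, P, Q, R}.
Min-cut edges: R→T (6); capacity 6 = 6.
This cut is saturated, so no flow can exceed 6.

6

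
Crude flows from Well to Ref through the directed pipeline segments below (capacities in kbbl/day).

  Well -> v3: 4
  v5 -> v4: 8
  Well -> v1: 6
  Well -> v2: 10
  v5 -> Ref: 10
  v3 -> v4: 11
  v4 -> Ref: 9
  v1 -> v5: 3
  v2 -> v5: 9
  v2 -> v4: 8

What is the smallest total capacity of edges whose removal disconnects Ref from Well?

17

Augment Well→v1→v5→Ref: bottleneck 3, flow now 3.
Augment Well→v2→v4→Ref: bottleneck 8, flow now 11.
Augment Well→v2→v5→Ref: bottleneck 2, flow now 13.
Augment Well→v3→v4→Ref: bottleneck 1, flow now 14.
Augment Well→v3→v4→v2→v5→Ref: bottleneck 3, flow now 17. (uses reverse residual edge)
No augmenting path remains; maximum flow = 17.
By max-flow min-cut, the minimum cut capacity equals the max flow.
In the residual graph, reachable from Well: {Well, v1}.
Min-cut edges: Well→v2 (10), Well→v3 (4), v1→v5 (3); capacity 10 + 4 + 3 = 17.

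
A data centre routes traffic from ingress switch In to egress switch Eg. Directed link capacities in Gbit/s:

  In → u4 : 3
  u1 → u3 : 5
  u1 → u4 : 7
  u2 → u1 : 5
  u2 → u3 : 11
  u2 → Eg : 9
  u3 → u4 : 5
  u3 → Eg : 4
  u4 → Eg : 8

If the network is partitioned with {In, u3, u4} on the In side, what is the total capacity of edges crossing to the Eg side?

12

Edges leaving {In, u3, u4}: u3→Eg (4), u4→Eg (8).
Cut capacity = 4 + 8 = 12.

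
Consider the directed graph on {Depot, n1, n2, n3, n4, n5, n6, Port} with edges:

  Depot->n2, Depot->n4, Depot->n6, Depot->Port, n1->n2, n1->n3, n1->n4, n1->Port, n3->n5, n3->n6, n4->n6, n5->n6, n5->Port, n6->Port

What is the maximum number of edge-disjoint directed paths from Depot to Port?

2

Assign every edge capacity 1; by Menger, the answer equals the max flow.
Path Depot→Port (+1); total 1.
Path Depot→n6→Port (+1); total 2.
No residual Depot→Port path; max flow = 2.
Certifying cut of size 2: {Depot→Port, n6→Port}.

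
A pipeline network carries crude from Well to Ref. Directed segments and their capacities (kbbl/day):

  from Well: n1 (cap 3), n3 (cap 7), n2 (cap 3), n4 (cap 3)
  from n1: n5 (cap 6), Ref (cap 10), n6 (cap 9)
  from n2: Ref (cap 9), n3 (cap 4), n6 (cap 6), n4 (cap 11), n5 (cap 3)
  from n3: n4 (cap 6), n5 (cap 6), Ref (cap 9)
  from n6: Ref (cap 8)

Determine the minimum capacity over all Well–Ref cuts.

Augment Well→n1→Ref: bottleneck 3, flow now 3.
Augment Well→n2→Ref: bottleneck 3, flow now 6.
Augment Well→n3→Ref: bottleneck 7, flow now 13.
No augmenting path remains; maximum flow = 13.
By max-flow min-cut, the minimum cut capacity equals the max flow.
In the residual graph, reachable from Well: {Well, n4}.
Min-cut edges: Well→n1 (3), Well→n2 (3), Well→n3 (7); capacity 3 + 3 + 7 = 13.

13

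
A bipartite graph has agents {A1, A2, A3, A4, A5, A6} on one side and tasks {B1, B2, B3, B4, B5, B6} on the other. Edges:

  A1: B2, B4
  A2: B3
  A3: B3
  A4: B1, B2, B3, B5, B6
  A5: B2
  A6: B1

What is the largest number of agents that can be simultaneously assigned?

Unit-capacity flow: source→left, listed edges, right→sink; max matching = max flow.
Augmenting path A1→B2 (+1); matched 1.
Augmenting path A2→B3 (+1); matched 2.
Augmenting path A4→B1 (+1); matched 3.
Augmenting path A5→B2→A1→B4 (+1); matched 4.
Augmenting path A6→B1→A4→B5 (+1); matched 5.
No augmenting path remains; maximum matching = 5.
König certificate: {A1, A4, A5, A6, B3} is a vertex cover of size 5 (every listed pair touches it), so no matching can be larger.

5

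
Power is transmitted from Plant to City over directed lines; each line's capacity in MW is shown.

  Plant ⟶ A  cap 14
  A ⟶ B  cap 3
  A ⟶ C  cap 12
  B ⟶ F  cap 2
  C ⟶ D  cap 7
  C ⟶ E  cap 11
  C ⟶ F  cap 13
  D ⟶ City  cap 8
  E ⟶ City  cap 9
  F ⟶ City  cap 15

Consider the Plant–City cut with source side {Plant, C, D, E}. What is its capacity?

44

Edges leaving {Plant, C, D, E}: Plant→A (14), C→F (13), D→City (8), E→City (9).
Cut capacity = 14 + 13 + 8 + 9 = 44.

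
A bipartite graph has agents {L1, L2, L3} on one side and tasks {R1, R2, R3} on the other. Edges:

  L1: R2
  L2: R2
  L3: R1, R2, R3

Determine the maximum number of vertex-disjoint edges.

2

Unit-capacity flow: source→left, listed edges, right→sink; max matching = max flow.
Augmenting path L1→R2 (+1); matched 1.
Augmenting path L3→R1 (+1); matched 2.
No augmenting path remains; maximum matching = 2.
König certificate: {L3, R2} is a vertex cover of size 2 (every listed pair touches it), so no matching can be larger.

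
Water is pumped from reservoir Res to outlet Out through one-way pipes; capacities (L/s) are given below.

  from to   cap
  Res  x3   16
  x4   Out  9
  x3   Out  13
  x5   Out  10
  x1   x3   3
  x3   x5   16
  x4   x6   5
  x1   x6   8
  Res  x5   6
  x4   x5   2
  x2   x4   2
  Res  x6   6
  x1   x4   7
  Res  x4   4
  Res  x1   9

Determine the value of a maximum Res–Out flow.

Augment Res→x3→Out: bottleneck 13, flow now 13.
Augment Res→x4→Out: bottleneck 4, flow now 17.
Augment Res→x5→Out: bottleneck 6, flow now 23.
Augment Res→x1→x4→Out: bottleneck 5, flow now 28.
Augment Res→x3→x5→Out: bottleneck 3, flow now 31.
Augment Res→x1→x3→x5→Out: bottleneck 1, flow now 32.
No augmenting path remains; maximum flow = 32.
In the residual graph, reachable from Res: {Res, x1, x3, x4, x5, x6}.
Min-cut edges: x3→Out (13), x4→Out (9), x5→Out (10); capacity 13 + 9 + 10 = 32.
This cut is saturated, so no flow can exceed 32.

32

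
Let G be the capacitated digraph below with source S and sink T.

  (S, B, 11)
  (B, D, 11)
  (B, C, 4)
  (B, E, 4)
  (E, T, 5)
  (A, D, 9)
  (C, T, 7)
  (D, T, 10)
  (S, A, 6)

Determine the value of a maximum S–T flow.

17

Augment S→A→D→T: bottleneck 6, flow now 6.
Augment S→B→C→T: bottleneck 4, flow now 10.
Augment S→B→D→T: bottleneck 4, flow now 14.
Augment S→B→E→T: bottleneck 3, flow now 17.
No augmenting path remains; maximum flow = 17.
In the residual graph, reachable from S: {S}.
Min-cut edges: S→A (6), S→B (11); capacity 6 + 11 = 17.
This cut is saturated, so no flow can exceed 17.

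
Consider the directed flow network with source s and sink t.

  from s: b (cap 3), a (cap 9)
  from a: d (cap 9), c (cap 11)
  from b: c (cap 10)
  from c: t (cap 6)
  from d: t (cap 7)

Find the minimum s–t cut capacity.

Augment s→a→c→t: bottleneck 6, flow now 6.
Augment s→a→d→t: bottleneck 3, flow now 9.
Augment s→b→c→a→d→t: bottleneck 3, flow now 12. (uses reverse residual edge)
No augmenting path remains; maximum flow = 12.
By max-flow min-cut, the minimum cut capacity equals the max flow.
In the residual graph, reachable from s: {s}.
Min-cut edges: s→a (9), s→b (3); capacity 9 + 3 = 12.

12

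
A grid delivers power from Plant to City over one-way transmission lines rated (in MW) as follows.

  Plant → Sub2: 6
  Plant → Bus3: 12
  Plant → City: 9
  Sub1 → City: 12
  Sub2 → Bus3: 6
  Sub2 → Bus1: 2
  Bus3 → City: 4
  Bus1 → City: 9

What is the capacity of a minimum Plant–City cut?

Augment Plant→City: bottleneck 9, flow now 9.
Augment Plant→Bus3→City: bottleneck 4, flow now 13.
Augment Plant→Sub2→Bus1→City: bottleneck 2, flow now 15.
No augmenting path remains; maximum flow = 15.
By max-flow min-cut, the minimum cut capacity equals the max flow.
In the residual graph, reachable from Plant: {Plant, Sub2, Bus3}.
Min-cut edges: Plant→City (9), Sub2→Bus1 (2), Bus3→City (4); capacity 9 + 2 + 4 = 15.

15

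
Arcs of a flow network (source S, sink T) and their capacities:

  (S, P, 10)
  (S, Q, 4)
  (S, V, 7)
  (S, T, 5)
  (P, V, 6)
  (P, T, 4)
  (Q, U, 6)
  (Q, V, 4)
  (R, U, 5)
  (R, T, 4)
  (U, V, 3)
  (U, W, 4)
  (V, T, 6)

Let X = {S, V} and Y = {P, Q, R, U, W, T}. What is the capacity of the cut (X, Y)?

Edges leaving {S, V}: S→P (10), S→Q (4), S→T (5), V→T (6).
Cut capacity = 10 + 4 + 5 + 6 = 25.

25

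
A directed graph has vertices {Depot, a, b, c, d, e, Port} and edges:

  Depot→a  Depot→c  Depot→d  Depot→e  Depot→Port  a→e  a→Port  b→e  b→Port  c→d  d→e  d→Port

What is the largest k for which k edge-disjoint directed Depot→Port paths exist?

Assign every edge capacity 1; by Menger, the answer equals the max flow.
Path Depot→Port (+1); total 1.
Path Depot→a→Port (+1); total 2.
Path Depot→d→Port (+1); total 3.
No residual Depot→Port path; max flow = 3.
Certifying cut of size 3: {Depot→Port, Depot→a, d→Port}.

3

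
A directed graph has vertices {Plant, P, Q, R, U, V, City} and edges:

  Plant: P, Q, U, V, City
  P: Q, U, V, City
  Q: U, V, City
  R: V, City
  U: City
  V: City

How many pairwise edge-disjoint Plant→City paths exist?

5

Assign every edge capacity 1; by Menger, the answer equals the max flow.
Path Plant→City (+1); total 1.
Path Plant→P→City (+1); total 2.
Path Plant→Q→City (+1); total 3.
Path Plant→U→City (+1); total 4.
Path Plant→V→City (+1); total 5.
No residual Plant→City path; max flow = 5.
Certifying cut of size 5: {Plant→City, Plant→P, Plant→Q, Plant→U, Plant→V}.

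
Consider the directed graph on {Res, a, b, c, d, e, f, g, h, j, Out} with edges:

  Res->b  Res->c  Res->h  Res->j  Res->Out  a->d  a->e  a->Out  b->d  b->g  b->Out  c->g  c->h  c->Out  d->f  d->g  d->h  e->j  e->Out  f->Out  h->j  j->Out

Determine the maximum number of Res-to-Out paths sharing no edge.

Assign every edge capacity 1; by Menger, the answer equals the max flow.
Path Res→Out (+1); total 1.
Path Res→b→Out (+1); total 2.
Path Res→c→Out (+1); total 3.
Path Res→j→Out (+1); total 4.
No residual Res→Out path; max flow = 4.
Certifying cut of size 4: {Res→Out, Res→b, Res→c, j→Out}.

4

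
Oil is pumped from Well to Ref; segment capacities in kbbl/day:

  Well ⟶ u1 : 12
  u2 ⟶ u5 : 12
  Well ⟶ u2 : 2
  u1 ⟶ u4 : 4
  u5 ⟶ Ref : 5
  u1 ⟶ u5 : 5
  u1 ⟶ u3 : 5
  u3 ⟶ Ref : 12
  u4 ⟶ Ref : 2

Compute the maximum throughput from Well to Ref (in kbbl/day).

Augment Well→u1→u3→Ref: bottleneck 5, flow now 5.
Augment Well→u1→u4→Ref: bottleneck 2, flow now 7.
Augment Well→u1→u5→Ref: bottleneck 5, flow now 12.
No augmenting path remains; maximum flow = 12.
In the residual graph, reachable from Well: {Well, u1, u2, u4, u5}.
Min-cut edges: u1→u3 (5), u4→Ref (2), u5→Ref (5); capacity 5 + 2 + 5 = 12.
This cut is saturated, so no flow can exceed 12.

12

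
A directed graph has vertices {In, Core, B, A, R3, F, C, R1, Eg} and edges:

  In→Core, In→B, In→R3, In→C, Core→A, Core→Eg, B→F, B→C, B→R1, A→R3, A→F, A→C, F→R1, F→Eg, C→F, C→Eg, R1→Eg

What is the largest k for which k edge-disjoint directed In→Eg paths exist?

Assign every edge capacity 1; by Menger, the answer equals the max flow.
Path In→Core→Eg (+1); total 1.
Path In→C→Eg (+1); total 2.
Path In→B→F→Eg (+1); total 3.
No residual In→Eg path; max flow = 3.
Certifying cut of size 3: {In→B, In→C, In→Core}.

3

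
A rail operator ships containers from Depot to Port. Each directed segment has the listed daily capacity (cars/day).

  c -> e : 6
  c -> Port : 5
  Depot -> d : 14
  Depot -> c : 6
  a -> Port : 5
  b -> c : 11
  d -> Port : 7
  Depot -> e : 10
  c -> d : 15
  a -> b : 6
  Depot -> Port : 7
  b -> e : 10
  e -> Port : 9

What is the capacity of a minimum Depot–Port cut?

Augment Depot→Port: bottleneck 7, flow now 7.
Augment Depot→c→Port: bottleneck 5, flow now 12.
Augment Depot→d→Port: bottleneck 7, flow now 19.
Augment Depot→e→Port: bottleneck 9, flow now 28.
No augmenting path remains; maximum flow = 28.
By max-flow min-cut, the minimum cut capacity equals the max flow.
In the residual graph, reachable from Depot: {Depot, c, d, e}.
Min-cut edges: Depot→Port (7), c→Port (5), d→Port (7), e→Port (9); capacity 7 + 5 + 7 + 9 = 28.

28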